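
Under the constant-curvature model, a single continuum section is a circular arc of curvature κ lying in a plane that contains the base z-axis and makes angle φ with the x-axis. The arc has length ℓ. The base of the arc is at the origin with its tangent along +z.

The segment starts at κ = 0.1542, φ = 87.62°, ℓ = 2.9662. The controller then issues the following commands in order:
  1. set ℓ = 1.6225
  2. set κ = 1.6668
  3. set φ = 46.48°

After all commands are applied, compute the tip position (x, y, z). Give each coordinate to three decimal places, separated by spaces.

initial: κ=0.1542, φ=87.62°, ℓ=2.9662
cmd 1: set ℓ=1.6225 → (κ,φ,ℓ)=(0.1542,87.62°,1.6225) → tip=(0.0084,0.2017,1.6056)
cmd 2: set κ=1.6668 → (κ,φ,ℓ)=(1.6668,87.62°,1.6225) → tip=(0.0475,1.1425,0.2540)
cmd 3: set φ=46.48° → (κ,φ,ℓ)=(1.6668,46.48°,1.6225) → tip=(0.7874,0.8292,0.2540)

0.787 0.829 0.254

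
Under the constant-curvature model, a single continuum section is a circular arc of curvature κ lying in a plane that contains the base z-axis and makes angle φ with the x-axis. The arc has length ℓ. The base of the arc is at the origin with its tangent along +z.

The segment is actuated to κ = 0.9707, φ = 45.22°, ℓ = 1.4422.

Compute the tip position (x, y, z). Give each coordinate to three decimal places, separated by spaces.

θ = κ·ℓ = 0.9707 × 1.4422 = 1.39994 rad
ρ = (1 − cos θ)/κ = (1 − 0.17002)/0.9707 = 0.85503
z = sin θ / κ = 0.98544/0.9707 = 1.01519
x = ρ cos φ = 0.85503 × cos(45.22°) = 0.60227
y = ρ sin φ = 0.85503 × sin(45.22°) = 0.60691

0.602 0.607 1.015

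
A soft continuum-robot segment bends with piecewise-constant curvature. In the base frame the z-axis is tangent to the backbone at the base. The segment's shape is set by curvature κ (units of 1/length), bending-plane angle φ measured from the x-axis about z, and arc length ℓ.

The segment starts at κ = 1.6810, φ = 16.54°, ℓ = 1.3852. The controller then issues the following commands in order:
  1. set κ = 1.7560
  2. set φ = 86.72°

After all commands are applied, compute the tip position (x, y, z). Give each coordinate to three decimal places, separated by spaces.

initial: κ=1.6810, φ=16.54°, ℓ=1.3852
cmd 1: set κ=1.7560 → (κ,φ,ℓ)=(1.7560,16.54°,1.3852) → tip=(0.9602,0.2852,0.3709)
cmd 2: set φ=86.72° → (κ,φ,ℓ)=(1.7560,86.72°,1.3852) → tip=(0.0573,1.0000,0.3709)

0.057 1.000 0.371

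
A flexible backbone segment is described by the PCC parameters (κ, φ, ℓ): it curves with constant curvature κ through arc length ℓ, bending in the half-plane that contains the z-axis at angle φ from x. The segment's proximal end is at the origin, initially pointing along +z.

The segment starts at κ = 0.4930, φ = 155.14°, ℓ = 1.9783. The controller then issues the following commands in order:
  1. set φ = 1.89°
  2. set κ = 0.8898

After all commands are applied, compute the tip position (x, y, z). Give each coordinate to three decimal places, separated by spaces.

1.335 0.044 1.104

initial: κ=0.4930, φ=155.14°, ℓ=1.9783
cmd 1: set φ=1.89° → (κ,φ,ℓ)=(0.4930,1.89°,1.9783) → tip=(0.8901,0.0294,1.6793)
cmd 2: set κ=0.8898 → (κ,φ,ℓ)=(0.8898,1.89°,1.9783) → tip=(1.3348,0.0440,1.1037)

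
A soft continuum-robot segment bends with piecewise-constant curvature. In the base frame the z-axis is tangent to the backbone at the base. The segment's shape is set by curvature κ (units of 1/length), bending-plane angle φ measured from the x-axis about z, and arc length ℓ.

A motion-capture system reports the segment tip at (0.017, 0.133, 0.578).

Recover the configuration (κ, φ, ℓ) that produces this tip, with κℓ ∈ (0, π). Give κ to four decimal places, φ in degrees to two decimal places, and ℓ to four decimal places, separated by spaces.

0.7617 82.72 0.5985

ρ = √(x²+y²) = √(0.017² + 0.133²) = 0.13408
φ = atan2(y, x) mod 360° = atan2(0.133, 0.017) = 82.7160°
|p|² = ρ² + z² = 0.13408² + 0.578² = 0.35206
κ = 2ρ / |p|² = 2×0.13408 / 0.35206 = 0.76170
θ = 2·atan2(ρ, z) = 2·atan2(0.13408, 0.578) = 0.45589 rad
ℓ = θ/κ = 0.45589/0.76170 = 0.59852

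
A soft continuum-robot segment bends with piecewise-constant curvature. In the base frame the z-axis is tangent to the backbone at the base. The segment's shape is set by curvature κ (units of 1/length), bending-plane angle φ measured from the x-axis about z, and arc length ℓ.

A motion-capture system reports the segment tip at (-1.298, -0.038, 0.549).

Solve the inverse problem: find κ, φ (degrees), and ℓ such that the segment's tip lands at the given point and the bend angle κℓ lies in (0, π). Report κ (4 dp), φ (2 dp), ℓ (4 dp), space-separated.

1.3066 181.68 1.7921

ρ = √(x²+y²) = √(-1.298² + -0.038²) = 1.29856
φ = atan2(y, x) mod 360° = atan2(-0.038, -1.298) = 181.6769°
|p|² = ρ² + z² = 1.29856² + 0.549² = 1.98765
κ = 2ρ / |p|² = 2×1.29856 / 1.98765 = 1.30663
θ = 2·atan2(ρ, z) = 2·atan2(1.29856, 0.549) = 2.34162 rad
ℓ = θ/κ = 2.34162/1.30663 = 1.79211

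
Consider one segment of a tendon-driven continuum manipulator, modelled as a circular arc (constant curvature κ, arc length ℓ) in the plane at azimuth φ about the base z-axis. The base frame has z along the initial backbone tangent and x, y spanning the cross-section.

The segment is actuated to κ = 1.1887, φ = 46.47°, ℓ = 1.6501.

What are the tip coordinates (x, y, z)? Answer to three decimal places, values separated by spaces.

0.800 0.842 0.778

θ = κ·ℓ = 1.1887 × 1.6501 = 1.96147 rad
ρ = (1 − cos θ)/κ = (1 − -0.38081)/1.1887 = 1.16162
z = sin θ / κ = 0.92465/1.1887 = 0.77787
x = ρ cos φ = 1.16162 × cos(46.47°) = 0.80005
y = ρ sin φ = 1.16162 × sin(46.47°) = 0.84219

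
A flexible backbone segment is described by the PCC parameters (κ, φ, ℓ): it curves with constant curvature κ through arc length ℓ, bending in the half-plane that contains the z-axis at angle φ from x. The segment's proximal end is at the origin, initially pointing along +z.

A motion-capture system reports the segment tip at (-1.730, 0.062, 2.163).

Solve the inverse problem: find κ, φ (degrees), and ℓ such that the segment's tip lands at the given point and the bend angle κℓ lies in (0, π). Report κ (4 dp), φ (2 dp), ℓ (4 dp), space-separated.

ρ = √(x²+y²) = √(-1.730² + 0.062²) = 1.73111
φ = atan2(y, x) mod 360° = atan2(0.062, -1.730) = 177.9475°
|p|² = ρ² + z² = 1.73111² + 2.163² = 7.67531
κ = 2ρ / |p|² = 2×1.73111 / 7.67531 = 0.45109
θ = 2·atan2(ρ, z) = 2·atan2(1.73111, 2.163) = 1.34988 rad
ℓ = θ/κ = 1.34988/0.45109 = 2.99252

0.4511 177.95 2.9925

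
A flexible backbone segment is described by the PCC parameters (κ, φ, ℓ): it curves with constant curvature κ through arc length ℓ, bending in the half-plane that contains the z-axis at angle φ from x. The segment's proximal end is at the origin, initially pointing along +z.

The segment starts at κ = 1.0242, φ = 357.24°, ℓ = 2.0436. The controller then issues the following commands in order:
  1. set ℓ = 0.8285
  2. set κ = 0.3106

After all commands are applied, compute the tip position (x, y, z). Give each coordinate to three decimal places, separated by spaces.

0.106 -0.005 0.819

initial: κ=1.0242, φ=357.24°, ℓ=2.0436
cmd 1: set ℓ=0.8285 → (κ,φ,ℓ)=(1.0242,357.24°,0.8285) → tip=(0.3305,-0.0159,0.7326)
cmd 2: set κ=0.3106 → (κ,φ,ℓ)=(0.3106,357.24°,0.8285) → tip=(0.1059,-0.0051,0.8194)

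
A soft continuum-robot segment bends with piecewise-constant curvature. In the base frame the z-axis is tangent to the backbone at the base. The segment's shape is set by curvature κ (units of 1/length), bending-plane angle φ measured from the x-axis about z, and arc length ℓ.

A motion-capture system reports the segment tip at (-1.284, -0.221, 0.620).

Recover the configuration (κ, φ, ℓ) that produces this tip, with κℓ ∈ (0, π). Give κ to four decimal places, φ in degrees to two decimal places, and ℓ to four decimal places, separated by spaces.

1.2516 189.77 1.8003

ρ = √(x²+y²) = √(-1.284² + -0.221²) = 1.30288
φ = atan2(y, x) mod 360° = atan2(-0.221, -1.284) = 189.7660°
|p|² = ρ² + z² = 1.30288² + 0.620² = 2.08190
κ = 2ρ / |p|² = 2×1.30288 / 2.08190 = 1.25163
θ = 2·atan2(ρ, z) = 2·atan2(1.30288, 0.620) = 2.25328 rad
ℓ = θ/κ = 2.25328/1.25163 = 1.80028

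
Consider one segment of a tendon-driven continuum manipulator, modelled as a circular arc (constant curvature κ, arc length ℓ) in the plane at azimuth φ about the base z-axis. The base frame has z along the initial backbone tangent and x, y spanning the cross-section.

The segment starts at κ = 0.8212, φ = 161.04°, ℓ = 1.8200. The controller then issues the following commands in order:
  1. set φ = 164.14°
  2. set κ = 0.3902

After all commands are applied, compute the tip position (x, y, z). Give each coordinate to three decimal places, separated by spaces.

-0.596 0.169 1.671

initial: κ=0.8212, φ=161.04°, ℓ=1.8200
cmd 1: set φ=164.14° → (κ,φ,ℓ)=(0.8212,164.14°,1.8200) → tip=(-1.0822,0.3075,1.2142)
cmd 2: set κ=0.3902 → (κ,φ,ℓ)=(0.3902,164.14°,1.8200) → tip=(-0.5960,0.1693,1.6708)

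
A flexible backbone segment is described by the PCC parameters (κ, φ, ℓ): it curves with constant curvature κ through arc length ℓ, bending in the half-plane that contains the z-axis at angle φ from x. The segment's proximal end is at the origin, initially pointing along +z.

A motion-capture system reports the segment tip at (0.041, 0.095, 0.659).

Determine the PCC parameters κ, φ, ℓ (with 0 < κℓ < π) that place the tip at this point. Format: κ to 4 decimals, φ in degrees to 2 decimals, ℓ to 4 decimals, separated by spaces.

0.4650 66.66 0.6698

ρ = √(x²+y²) = √(0.041² + 0.095²) = 0.10347
φ = atan2(y, x) mod 360° = atan2(0.095, 0.041) = 66.6560°
|p|² = ρ² + z² = 0.10347² + 0.659² = 0.44499
κ = 2ρ / |p|² = 2×0.10347 / 0.44499 = 0.46505
θ = 2·atan2(ρ, z) = 2·atan2(0.10347, 0.659) = 0.31148 rad
ℓ = θ/κ = 0.31148/0.46505 = 0.66978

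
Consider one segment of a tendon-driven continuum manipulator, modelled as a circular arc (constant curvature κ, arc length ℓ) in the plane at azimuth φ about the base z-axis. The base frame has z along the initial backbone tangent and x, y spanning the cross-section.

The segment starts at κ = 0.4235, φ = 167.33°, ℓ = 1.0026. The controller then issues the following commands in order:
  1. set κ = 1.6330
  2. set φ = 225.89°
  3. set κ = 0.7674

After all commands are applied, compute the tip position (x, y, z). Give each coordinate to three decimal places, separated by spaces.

-0.255 -0.264 0.907

initial: κ=0.4235, φ=167.33°, ℓ=1.0026
cmd 1: set κ=1.6330 → (κ,φ,ℓ)=(1.6330,167.33°,1.0026) → tip=(-0.6371,0.1432,0.6110)
cmd 2: set φ=225.89° → (κ,φ,ℓ)=(1.6330,225.89°,1.0026) → tip=(-0.4545,-0.4689,0.6110)
cmd 3: set κ=0.7674 → (κ,φ,ℓ)=(0.7674,225.89°,1.0026) → tip=(-0.2555,-0.2635,0.9066)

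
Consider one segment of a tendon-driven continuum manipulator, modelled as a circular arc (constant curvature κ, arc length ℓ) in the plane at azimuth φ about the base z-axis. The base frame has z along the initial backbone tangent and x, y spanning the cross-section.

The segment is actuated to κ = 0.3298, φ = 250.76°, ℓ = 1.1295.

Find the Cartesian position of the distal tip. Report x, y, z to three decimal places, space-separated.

θ = κ·ℓ = 0.3298 × 1.1295 = 0.37251 rad
ρ = (1 − cos θ)/κ = (1 − 0.93142)/0.3298 = 0.20795
z = sin θ / κ = 0.36395/0.3298 = 1.10356
x = ρ cos φ = 0.20795 × cos(250.76°) = -0.06853
y = ρ sin φ = 0.20795 × sin(250.76°) = -0.19634

-0.069 -0.196 1.104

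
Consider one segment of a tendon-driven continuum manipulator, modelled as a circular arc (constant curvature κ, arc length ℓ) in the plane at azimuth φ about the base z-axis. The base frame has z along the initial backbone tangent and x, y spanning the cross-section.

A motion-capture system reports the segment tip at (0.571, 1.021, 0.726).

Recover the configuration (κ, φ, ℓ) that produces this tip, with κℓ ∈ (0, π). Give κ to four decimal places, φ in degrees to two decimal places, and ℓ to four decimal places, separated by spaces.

ρ = √(x²+y²) = √(0.571² + 1.021²) = 1.16982
φ = atan2(y, x) mod 360° = atan2(1.021, 0.571) = 60.7837°
|p|² = ρ² + z² = 1.16982² + 0.726² = 1.89556
κ = 2ρ / |p|² = 2×1.16982 / 1.89556 = 1.23428
θ = 2·atan2(ρ, z) = 2·atan2(1.16982, 0.726) = 2.03072 rad
ℓ = θ/κ = 2.03072/1.23428 = 1.64527

1.2343 60.78 1.6453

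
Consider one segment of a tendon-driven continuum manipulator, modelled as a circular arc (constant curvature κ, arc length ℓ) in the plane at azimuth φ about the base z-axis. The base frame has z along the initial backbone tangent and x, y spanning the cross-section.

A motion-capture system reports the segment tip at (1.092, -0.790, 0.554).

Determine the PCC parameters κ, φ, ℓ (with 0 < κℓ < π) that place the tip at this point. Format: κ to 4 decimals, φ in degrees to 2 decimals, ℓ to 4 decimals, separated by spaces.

ρ = √(x²+y²) = √(1.092² + -0.790²) = 1.34780
φ = atan2(y, x) mod 360° = atan2(-0.790, 1.092) = 324.1164°
|p|² = ρ² + z² = 1.34780² + 0.554² = 2.12348
κ = 2ρ / |p|² = 2×1.34780 / 2.12348 = 1.26943
θ = 2·atan2(ρ, z) = 2·atan2(1.34780, 0.554) = 2.36162 rad
ℓ = θ/κ = 2.36162/1.26943 = 1.86038

1.2694 324.12 1.8604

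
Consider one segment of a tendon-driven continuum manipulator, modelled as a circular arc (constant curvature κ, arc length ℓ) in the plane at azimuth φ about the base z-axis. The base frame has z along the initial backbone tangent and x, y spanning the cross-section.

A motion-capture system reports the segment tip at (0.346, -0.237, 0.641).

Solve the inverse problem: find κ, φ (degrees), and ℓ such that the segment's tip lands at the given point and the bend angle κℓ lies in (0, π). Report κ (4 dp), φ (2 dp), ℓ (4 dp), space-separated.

ρ = √(x²+y²) = √(0.346² + -0.237²) = 0.41939
φ = atan2(y, x) mod 360° = atan2(-0.237, 0.346) = 325.5900°
|p|² = ρ² + z² = 0.41939² + 0.641² = 0.58677
κ = 2ρ / |p|² = 2×0.41939 / 0.58677 = 1.42948
θ = 2·atan2(ρ, z) = 2·atan2(0.41939, 0.641) = 1.15874 rad
ℓ = θ/κ = 1.15874/1.42948 = 0.81060

1.4295 325.59 0.8106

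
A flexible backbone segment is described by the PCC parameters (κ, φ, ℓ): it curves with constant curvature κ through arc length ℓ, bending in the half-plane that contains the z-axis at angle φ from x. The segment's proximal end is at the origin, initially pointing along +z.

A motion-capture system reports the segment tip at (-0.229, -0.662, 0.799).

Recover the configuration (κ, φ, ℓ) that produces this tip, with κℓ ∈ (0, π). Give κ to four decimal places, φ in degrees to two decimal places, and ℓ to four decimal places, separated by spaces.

1.2408 250.92 1.1602

ρ = √(x²+y²) = √(-0.229² + -0.662²) = 0.70049
φ = atan2(y, x) mod 360° = atan2(-0.662, -0.229) = 250.9184°
|p|² = ρ² + z² = 0.70049² + 0.799² = 1.12909
κ = 2ρ / |p|² = 2×0.70049 / 1.12909 = 1.24081
θ = 2·atan2(ρ, z) = 2·atan2(0.70049, 0.799) = 1.43959 rad
ℓ = θ/κ = 1.43959/1.24081 = 1.16021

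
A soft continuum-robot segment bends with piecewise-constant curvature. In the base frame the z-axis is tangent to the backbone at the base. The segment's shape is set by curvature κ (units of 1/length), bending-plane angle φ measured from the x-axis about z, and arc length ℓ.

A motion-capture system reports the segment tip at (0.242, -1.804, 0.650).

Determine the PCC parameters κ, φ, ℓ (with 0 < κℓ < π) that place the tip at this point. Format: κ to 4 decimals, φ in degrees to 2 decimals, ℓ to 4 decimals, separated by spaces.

ρ = √(x²+y²) = √(0.242² + -1.804²) = 1.82016
φ = atan2(y, x) mod 360° = atan2(-1.804, 0.242) = 277.6404°
|p|² = ρ² + z² = 1.82016² + 0.650² = 3.73548
κ = 2ρ / |p|² = 2×1.82016 / 3.73548 = 0.97453
θ = 2·atan2(ρ, z) = 2·atan2(1.82016, 0.650) = 2.45560 rad
ℓ = θ/κ = 2.45560/0.97453 = 2.51979

0.9745 277.64 2.5198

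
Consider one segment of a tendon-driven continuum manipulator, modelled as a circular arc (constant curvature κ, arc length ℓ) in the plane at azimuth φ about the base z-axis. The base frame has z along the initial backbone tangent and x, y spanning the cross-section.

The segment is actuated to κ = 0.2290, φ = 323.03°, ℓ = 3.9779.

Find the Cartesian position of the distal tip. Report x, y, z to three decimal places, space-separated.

1.350 -1.016 3.450

θ = κ·ℓ = 0.2290 × 3.9779 = 0.91094 rad
ρ = (1 − cos θ)/κ = (1 − 0.61300)/0.2290 = 1.68994
z = sin θ / κ = 0.79008/0.2290 = 3.45013
x = ρ cos φ = 1.68994 × cos(323.03°) = 1.35018
y = ρ sin φ = 1.68994 × sin(323.03°) = -1.01632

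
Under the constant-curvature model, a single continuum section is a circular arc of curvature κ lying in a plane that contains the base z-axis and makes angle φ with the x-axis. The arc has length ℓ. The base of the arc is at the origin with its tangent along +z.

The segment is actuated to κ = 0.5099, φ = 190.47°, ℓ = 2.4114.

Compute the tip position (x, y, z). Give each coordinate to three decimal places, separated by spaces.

-1.283 -0.237 1.848

θ = κ·ℓ = 0.5099 × 2.4114 = 1.22957 rad
ρ = (1 − cos θ)/κ = (1 − 0.33464)/0.5099 = 1.30488
z = sin θ / κ = 0.94235/0.5099 = 1.84810
x = ρ cos φ = 1.30488 × cos(190.47°) = -1.28316
y = ρ sin φ = 1.30488 × sin(190.47°) = -0.23712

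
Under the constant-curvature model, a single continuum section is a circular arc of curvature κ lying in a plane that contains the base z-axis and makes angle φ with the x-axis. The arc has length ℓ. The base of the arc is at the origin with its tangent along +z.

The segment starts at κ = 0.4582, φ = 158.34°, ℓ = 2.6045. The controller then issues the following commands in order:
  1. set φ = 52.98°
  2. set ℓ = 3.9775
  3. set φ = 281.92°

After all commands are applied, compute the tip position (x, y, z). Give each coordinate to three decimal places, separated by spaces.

0.563 -2.667 2.114

initial: κ=0.4582, φ=158.34°, ℓ=2.6045
cmd 1: set φ=52.98° → (κ,φ,ℓ)=(0.4582,52.98°,2.6045) → tip=(0.8298,1.1004,2.0289)
cmd 2: set ℓ=3.9775 → (κ,φ,ℓ)=(0.4582,52.98°,3.9775) → tip=(1.6413,2.1765,2.1137)
cmd 3: set φ=281.92° → (κ,φ,ℓ)=(0.4582,281.92°,3.9775) → tip=(0.5630,-2.6672,2.1137)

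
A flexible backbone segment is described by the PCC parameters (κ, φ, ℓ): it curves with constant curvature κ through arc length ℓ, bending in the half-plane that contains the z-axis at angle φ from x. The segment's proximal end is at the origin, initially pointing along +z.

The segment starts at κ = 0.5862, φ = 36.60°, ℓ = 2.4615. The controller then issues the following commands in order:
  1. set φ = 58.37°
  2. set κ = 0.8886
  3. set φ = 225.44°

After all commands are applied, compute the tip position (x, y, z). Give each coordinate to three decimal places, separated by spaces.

initial: κ=0.5862, φ=36.60°, ℓ=2.4615
cmd 1: set φ=58.37° → (κ,φ,ℓ)=(0.5862,58.37°,2.4615) → tip=(0.7805,1.2673,1.6920)
cmd 2: set κ=0.8886 → (κ,φ,ℓ)=(0.8886,58.37°,2.4615) → tip=(0.9314,1.5122,0.9182)
cmd 3: set φ=225.44° → (κ,φ,ℓ)=(0.8886,225.44°,2.4615) → tip=(-1.2462,-1.2654,0.9182)

-1.246 -1.265 0.918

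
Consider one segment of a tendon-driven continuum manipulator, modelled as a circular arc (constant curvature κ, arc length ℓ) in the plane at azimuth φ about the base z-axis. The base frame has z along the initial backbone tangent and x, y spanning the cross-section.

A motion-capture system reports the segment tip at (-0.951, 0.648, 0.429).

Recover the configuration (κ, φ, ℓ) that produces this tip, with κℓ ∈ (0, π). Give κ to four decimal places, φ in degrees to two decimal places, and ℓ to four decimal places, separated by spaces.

ρ = √(x²+y²) = √(-0.951² + 0.648²) = 1.15078
φ = atan2(y, x) mod 360° = atan2(0.648, -0.951) = 145.7300°
|p|² = ρ² + z² = 1.15078² + 0.429² = 1.50835
κ = 2ρ / |p|² = 2×1.15078 / 1.50835 = 1.52589
θ = 2·atan2(ρ, z) = 2·atan2(1.15078, 0.429) = 2.42793 rad
ℓ = θ/κ = 2.42793/1.52589 = 1.59116

1.5259 145.73 1.5912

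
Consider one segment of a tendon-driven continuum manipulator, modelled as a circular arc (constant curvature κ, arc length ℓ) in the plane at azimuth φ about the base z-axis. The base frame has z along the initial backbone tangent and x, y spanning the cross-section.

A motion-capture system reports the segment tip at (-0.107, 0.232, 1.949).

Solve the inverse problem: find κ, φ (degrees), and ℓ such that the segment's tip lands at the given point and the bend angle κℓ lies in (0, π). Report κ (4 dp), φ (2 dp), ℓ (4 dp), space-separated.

0.1322 114.76 1.9713

ρ = √(x²+y²) = √(-0.107² + 0.232²) = 0.25549
φ = atan2(y, x) mod 360° = atan2(0.232, -0.107) = 114.7595°
|p|² = ρ² + z² = 0.25549² + 1.949² = 3.86387
κ = 2ρ / |p|² = 2×0.25549 / 3.86387 = 0.13224
θ = 2·atan2(ρ, z) = 2·atan2(0.25549, 1.949) = 0.26068 rad
ℓ = θ/κ = 0.26068/0.13224 = 1.97125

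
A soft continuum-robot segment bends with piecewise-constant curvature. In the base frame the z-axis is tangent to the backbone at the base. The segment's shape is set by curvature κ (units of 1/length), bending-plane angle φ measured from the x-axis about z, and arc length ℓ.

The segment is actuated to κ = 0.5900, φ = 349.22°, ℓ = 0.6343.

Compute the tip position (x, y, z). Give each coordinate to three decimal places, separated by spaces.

θ = κ·ℓ = 0.5900 × 0.6343 = 0.37424 rad
ρ = (1 − cos θ)/κ = (1 − 0.93079)/0.5900 = 0.11731
z = sin θ / κ = 0.36556/0.5900 = 0.61960
x = ρ cos φ = 0.11731 × cos(349.22°) = 0.11524
y = ρ sin φ = 0.11731 × sin(349.22°) = -0.02194

0.115 -0.022 0.620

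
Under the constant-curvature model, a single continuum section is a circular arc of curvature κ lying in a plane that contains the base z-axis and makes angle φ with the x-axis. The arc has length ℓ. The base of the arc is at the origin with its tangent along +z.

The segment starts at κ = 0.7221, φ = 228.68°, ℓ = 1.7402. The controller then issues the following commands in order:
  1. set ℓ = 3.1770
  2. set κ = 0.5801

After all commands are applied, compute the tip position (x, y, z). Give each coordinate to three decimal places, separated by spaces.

-1.444 -1.643 1.660

initial: κ=0.7221, φ=228.68°, ℓ=1.7402
cmd 1: set ℓ=3.1770 → (κ,φ,ℓ)=(0.7221,228.68°,3.1770) → tip=(-1.5196,-1.7285,1.0381)
cmd 2: set κ=0.5801 → (κ,φ,ℓ)=(0.5801,228.68°,3.1770) → tip=(-1.4442,-1.6427,1.6604)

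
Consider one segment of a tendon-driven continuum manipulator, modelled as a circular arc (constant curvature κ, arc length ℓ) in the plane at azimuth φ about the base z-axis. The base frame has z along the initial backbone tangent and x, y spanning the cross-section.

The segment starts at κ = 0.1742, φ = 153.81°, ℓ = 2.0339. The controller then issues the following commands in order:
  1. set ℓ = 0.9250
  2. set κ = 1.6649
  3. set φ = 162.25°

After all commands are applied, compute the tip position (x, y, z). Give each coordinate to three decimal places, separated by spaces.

-0.554 0.177 0.600

initial: κ=0.1742, φ=153.81°, ℓ=2.0339
cmd 1: set ℓ=0.9250 → (κ,φ,ℓ)=(0.1742,153.81°,0.9250) → tip=(-0.0667,0.0328,0.9210)
cmd 2: set κ=1.6649 → (κ,φ,ℓ)=(1.6649,153.81°,0.9250) → tip=(-0.5224,0.2569,0.6004)
cmd 3: set φ=162.25° → (κ,φ,ℓ)=(1.6649,162.25°,0.9250) → tip=(-0.5544,0.1775,0.6004)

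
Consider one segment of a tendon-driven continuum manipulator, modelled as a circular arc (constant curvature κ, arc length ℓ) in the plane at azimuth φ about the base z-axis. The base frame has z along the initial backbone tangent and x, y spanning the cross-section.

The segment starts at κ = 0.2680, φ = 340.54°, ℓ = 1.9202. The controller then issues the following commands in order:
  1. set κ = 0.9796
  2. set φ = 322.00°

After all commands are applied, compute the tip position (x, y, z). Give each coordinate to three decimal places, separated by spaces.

1.050 -0.820 0.972

initial: κ=0.2680, φ=340.54°, ℓ=1.9202
cmd 1: set κ=0.9796 → (κ,φ,ℓ)=(0.9796,340.54°,1.9202) → tip=(1.2563,-0.4439,0.9721)
cmd 2: set φ=322.00° → (κ,φ,ℓ)=(0.9796,322.00°,1.9202) → tip=(1.0500,-0.8203,0.9721)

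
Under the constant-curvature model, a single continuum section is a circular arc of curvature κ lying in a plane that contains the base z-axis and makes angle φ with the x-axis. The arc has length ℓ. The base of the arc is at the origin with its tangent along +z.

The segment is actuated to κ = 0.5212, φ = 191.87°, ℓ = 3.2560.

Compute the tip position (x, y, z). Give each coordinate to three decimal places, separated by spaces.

-2.114 -0.444 1.903

θ = κ·ℓ = 0.5212 × 3.2560 = 1.69703 rad
ρ = (1 − cos θ)/κ = (1 − -0.12590)/0.5212 = 2.16020
z = sin θ / κ = 0.99204/0.5212 = 1.90338
x = ρ cos φ = 2.16020 × cos(191.87°) = -2.11401
y = ρ sin φ = 2.16020 × sin(191.87°) = -0.44434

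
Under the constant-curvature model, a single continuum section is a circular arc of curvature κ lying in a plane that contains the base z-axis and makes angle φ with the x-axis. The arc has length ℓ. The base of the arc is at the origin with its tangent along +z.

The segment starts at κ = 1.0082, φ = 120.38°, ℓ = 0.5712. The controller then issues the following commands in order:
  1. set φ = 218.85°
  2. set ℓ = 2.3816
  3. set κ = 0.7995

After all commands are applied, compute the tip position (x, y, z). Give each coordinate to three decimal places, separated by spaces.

-1.293 -1.041 1.182

initial: κ=1.0082, φ=120.38°, ℓ=0.5712
cmd 1: set φ=218.85° → (κ,φ,ℓ)=(1.0082,218.85°,0.5712) → tip=(-0.1246,-0.1004,0.5401)
cmd 2: set ℓ=2.3816 → (κ,φ,ℓ)=(1.0082,218.85°,2.3816) → tip=(-1.3427,-1.0814,0.6691)
cmd 3: set κ=0.7995 → (κ,φ,ℓ)=(0.7995,218.85°,2.3816) → tip=(-1.2928,-1.0413,1.1820)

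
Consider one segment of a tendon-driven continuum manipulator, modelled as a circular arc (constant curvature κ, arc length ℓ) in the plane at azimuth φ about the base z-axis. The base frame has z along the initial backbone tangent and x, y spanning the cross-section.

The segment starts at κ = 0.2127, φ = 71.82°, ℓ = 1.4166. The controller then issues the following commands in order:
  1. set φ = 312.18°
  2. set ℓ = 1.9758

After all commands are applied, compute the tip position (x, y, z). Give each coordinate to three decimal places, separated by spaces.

initial: κ=0.2127, φ=71.82°, ℓ=1.4166
cmd 1: set φ=312.18° → (κ,φ,ℓ)=(0.2127,312.18°,1.4166) → tip=(0.1422,-0.1570,1.3953)
cmd 2: set ℓ=1.9758 → (κ,φ,ℓ)=(0.2127,312.18°,1.9758) → tip=(0.2747,-0.3032,1.9182)

0.275 -0.303 1.918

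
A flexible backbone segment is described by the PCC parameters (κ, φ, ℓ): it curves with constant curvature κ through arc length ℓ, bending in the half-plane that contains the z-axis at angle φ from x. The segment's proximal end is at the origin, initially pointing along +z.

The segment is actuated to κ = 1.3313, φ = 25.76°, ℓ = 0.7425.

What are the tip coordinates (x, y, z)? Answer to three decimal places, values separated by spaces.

0.304 0.147 0.627

θ = κ·ℓ = 1.3313 × 0.7425 = 0.98849 rad
ρ = (1 − cos θ)/κ = (1 − 0.54995)/1.3313 = 0.33805
z = sin θ / κ = 0.83520/1.3313 = 0.62735
x = ρ cos φ = 0.33805 × cos(25.76°) = 0.30446
y = ρ sin φ = 0.33805 × sin(25.76°) = 0.14692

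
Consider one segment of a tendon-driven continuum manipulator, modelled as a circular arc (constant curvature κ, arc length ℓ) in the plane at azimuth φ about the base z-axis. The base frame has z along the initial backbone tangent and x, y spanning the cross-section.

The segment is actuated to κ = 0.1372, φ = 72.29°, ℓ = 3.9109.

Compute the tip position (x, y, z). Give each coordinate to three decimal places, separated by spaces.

θ = κ·ℓ = 0.1372 × 3.9109 = 0.53658 rad
ρ = (1 − cos θ)/κ = (1 − 0.85946)/0.1372 = 1.02431
z = sin θ / κ = 0.51120/0.1372 = 3.72592
x = ρ cos φ = 1.02431 × cos(72.29°) = 0.31160
y = ρ sin φ = 1.02431 × sin(72.29°) = 0.97577

0.312 0.976 3.726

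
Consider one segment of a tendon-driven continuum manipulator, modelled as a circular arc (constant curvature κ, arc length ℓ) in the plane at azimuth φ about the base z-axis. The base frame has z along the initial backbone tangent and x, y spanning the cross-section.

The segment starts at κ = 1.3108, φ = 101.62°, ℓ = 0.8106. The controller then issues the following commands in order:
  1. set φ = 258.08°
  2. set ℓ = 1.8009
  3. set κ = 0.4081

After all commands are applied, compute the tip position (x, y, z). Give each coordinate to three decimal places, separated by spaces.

-0.131 -0.619 1.643

initial: κ=1.3108, φ=101.62°, ℓ=0.8106
cmd 1: set φ=258.08° → (κ,φ,ℓ)=(1.3108,258.08°,0.8106) → tip=(-0.0809,-0.3832,0.6665)
cmd 2: set ℓ=1.8009 → (κ,φ,ℓ)=(1.3108,258.08°,1.8009) → tip=(-0.2695,-1.2766,0.5371)
cmd 3: set κ=0.4081 → (κ,φ,ℓ)=(0.4081,258.08°,1.8009) → tip=(-0.1306,-0.6189,1.6431)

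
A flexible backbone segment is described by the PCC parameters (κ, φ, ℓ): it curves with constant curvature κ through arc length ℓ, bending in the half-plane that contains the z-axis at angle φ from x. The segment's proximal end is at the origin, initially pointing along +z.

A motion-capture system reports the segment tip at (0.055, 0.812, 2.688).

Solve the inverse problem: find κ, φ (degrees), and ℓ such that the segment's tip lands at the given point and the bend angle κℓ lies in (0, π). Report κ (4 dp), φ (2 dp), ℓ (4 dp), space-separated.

0.2064 86.13 2.8494

ρ = √(x²+y²) = √(0.055² + 0.812²) = 0.81386
φ = atan2(y, x) mod 360° = atan2(0.812, 0.055) = 86.1250°
|p|² = ρ² + z² = 0.81386² + 2.688² = 7.88771
κ = 2ρ / |p|² = 2×0.81386 / 7.88771 = 0.20636
θ = 2·atan2(ρ, z) = 2·atan2(0.81386, 2.688) = 0.58800 rad
ℓ = θ/κ = 0.58800/0.20636 = 2.84938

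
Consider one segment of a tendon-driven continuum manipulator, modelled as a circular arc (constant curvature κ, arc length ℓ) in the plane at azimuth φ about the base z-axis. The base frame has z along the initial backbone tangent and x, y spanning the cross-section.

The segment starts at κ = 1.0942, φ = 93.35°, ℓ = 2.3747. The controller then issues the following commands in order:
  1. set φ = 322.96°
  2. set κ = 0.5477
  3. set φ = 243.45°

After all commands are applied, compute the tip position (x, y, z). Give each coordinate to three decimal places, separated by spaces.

-0.598 -1.197 1.760

initial: κ=1.0942, φ=93.35°, ℓ=2.3747
cmd 1: set φ=322.96° → (κ,φ,ℓ)=(1.0942,322.96°,2.3747) → tip=(1.3540,-1.0218,0.4724)
cmd 2: set κ=0.5477 → (κ,φ,ℓ)=(0.5477,322.96°,2.3747) → tip=(1.0684,-0.8063,1.7596)
cmd 3: set φ=243.45° → (κ,φ,ℓ)=(0.5477,243.45°,2.3747) → tip=(-0.5983,-1.1974,1.7596)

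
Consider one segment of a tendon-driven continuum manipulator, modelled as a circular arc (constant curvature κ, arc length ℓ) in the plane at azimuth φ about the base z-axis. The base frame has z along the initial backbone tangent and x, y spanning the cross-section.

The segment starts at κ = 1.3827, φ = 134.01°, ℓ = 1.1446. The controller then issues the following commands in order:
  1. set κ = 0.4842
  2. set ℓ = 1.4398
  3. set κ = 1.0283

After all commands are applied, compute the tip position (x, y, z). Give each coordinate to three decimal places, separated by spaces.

-0.615 0.636 0.969

initial: κ=1.3827, φ=134.01°, ℓ=1.1446
cmd 1: set κ=0.4842 → (κ,φ,ℓ)=(0.4842,134.01°,1.1446) → tip=(-0.2148,0.2223,1.0869)
cmd 2: set ℓ=1.4398 → (κ,φ,ℓ)=(0.4842,134.01°,1.4398) → tip=(-0.3348,0.3466,1.3260)
cmd 3: set κ=1.0283 → (κ,φ,ℓ)=(1.0283,134.01°,1.4398) → tip=(-0.6148,0.6364,0.9685)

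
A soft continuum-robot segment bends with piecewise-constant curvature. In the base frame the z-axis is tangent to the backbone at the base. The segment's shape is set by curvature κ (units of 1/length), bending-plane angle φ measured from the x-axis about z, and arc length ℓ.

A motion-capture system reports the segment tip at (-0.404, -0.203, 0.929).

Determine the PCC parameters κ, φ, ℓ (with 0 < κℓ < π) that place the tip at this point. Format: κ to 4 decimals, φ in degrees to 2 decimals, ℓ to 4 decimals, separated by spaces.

0.8471 206.68 1.0694

ρ = √(x²+y²) = √(-0.404² + -0.203²) = 0.45213
φ = atan2(y, x) mod 360° = atan2(-0.203, -0.404) = 206.6784°
|p|² = ρ² + z² = 0.45213² + 0.929² = 1.06747
κ = 2ρ / |p|² = 2×0.45213 / 1.06747 = 0.84712
θ = 2·atan2(ρ, z) = 2·atan2(0.45213, 0.929) = 0.90588 rad
ℓ = θ/κ = 0.90588/0.84712 = 1.06937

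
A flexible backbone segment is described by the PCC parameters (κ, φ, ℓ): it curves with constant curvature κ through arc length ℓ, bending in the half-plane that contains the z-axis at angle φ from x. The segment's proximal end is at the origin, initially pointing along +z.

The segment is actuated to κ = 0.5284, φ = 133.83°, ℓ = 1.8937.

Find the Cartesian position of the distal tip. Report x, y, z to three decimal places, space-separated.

-0.603 0.628 1.593

θ = κ·ℓ = 0.5284 × 1.8937 = 1.00063 rad
ρ = (1 − cos θ)/κ = (1 − 0.53977)/0.5284 = 0.87099
z = sin θ / κ = 0.84181/0.5284 = 1.59313
x = ρ cos φ = 0.87099 × cos(133.83°) = -0.60318
y = ρ sin φ = 0.87099 × sin(133.83°) = 0.62833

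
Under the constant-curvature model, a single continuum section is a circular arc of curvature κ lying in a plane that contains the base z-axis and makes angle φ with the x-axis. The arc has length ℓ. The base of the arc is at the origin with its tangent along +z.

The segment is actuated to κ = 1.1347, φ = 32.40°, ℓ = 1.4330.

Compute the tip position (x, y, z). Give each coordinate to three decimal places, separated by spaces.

θ = κ·ℓ = 1.1347 × 1.4330 = 1.62603 rad
ρ = (1 − cos θ)/κ = (1 − -0.05520)/1.1347 = 0.92994
z = sin θ / κ = 0.99848/1.1347 = 0.87995
x = ρ cos φ = 0.92994 × cos(32.40°) = 0.78517
y = ρ sin φ = 0.92994 × sin(32.40°) = 0.49829

0.785 0.498 0.880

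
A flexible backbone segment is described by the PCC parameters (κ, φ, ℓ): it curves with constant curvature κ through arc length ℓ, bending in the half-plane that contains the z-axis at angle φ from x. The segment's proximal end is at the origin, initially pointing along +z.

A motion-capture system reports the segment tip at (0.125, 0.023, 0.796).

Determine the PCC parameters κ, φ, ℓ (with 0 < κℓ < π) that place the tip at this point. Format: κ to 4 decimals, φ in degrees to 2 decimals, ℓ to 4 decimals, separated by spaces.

0.3912 10.43 0.8095

ρ = √(x²+y²) = √(0.125² + 0.023²) = 0.12710
φ = atan2(y, x) mod 360° = atan2(0.023, 0.125) = 10.4258°
|p|² = ρ² + z² = 0.12710² + 0.796² = 0.64977
κ = 2ρ / |p|² = 2×0.12710 / 0.64977 = 0.39121
θ = 2·atan2(ρ, z) = 2·atan2(0.12710, 0.796) = 0.31667 rad
ℓ = θ/κ = 0.31667/0.39121 = 0.80946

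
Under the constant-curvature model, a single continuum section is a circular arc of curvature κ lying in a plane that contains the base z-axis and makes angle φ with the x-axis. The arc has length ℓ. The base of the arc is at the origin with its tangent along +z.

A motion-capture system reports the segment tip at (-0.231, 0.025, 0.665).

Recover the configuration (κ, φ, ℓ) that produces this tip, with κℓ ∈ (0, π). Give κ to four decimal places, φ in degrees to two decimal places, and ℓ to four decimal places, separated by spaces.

0.9365 173.82 0.7179

ρ = √(x²+y²) = √(-0.231² + 0.025²) = 0.23235
φ = atan2(y, x) mod 360° = atan2(0.025, -0.231) = 173.8232°
|p|² = ρ² + z² = 0.23235² + 0.665² = 0.49621
κ = 2ρ / |p|² = 2×0.23235 / 0.49621 = 0.93649
θ = 2·atan2(ρ, z) = 2·atan2(0.23235, 0.665) = 0.67227 rad
ℓ = θ/κ = 0.67227/0.93649 = 0.71786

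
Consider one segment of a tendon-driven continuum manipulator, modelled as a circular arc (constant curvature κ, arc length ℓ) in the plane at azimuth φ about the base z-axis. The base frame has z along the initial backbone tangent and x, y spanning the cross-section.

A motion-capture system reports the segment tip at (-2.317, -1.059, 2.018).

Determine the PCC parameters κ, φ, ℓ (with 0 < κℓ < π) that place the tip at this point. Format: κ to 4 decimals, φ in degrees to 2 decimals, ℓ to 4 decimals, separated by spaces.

0.4824 204.56 3.7351

ρ = √(x²+y²) = √(-2.317² + -1.059²) = 2.54754
φ = atan2(y, x) mod 360° = atan2(-1.059, -2.317) = 204.5631°
|p|² = ρ² + z² = 2.54754² + 2.018² = 10.56229
κ = 2ρ / |p|² = 2×2.54754 / 10.56229 = 0.48238
θ = 2·atan2(ρ, z) = 2·atan2(2.54754, 2.018) = 1.80174 rad
ℓ = θ/κ = 1.80174/0.48238 = 3.73507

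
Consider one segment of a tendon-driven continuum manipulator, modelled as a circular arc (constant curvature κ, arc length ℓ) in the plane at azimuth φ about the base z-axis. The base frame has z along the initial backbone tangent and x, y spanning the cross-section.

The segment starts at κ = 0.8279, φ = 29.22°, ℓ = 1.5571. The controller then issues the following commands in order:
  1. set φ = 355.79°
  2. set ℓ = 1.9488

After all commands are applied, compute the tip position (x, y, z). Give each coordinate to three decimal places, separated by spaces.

1.256 -0.092 1.207

initial: κ=0.8279, φ=29.22°, ℓ=1.5571
cmd 1: set φ=355.79° → (κ,φ,ℓ)=(0.8279,355.79°,1.5571) → tip=(0.8698,-0.0640,1.1603)
cmd 2: set ℓ=1.9488 → (κ,φ,ℓ)=(0.8279,355.79°,1.9488) → tip=(1.2559,-0.0925,1.2068)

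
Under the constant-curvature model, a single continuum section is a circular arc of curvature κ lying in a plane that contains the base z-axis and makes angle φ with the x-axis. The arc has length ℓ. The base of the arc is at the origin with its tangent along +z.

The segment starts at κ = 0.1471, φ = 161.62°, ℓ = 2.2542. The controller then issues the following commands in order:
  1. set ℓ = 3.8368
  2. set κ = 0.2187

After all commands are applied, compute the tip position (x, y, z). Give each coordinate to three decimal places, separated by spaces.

initial: κ=0.1471, φ=161.62°, ℓ=2.2542
cmd 1: set ℓ=3.8368 → (κ,φ,ℓ)=(0.1471,161.62°,3.8368) → tip=(-1.0005,0.3324,3.6363)
cmd 2: set κ=0.2187 → (κ,φ,ℓ)=(0.2187,161.62°,3.8368) → tip=(-1.4401,0.4785,3.4021)

-1.440 0.478 3.402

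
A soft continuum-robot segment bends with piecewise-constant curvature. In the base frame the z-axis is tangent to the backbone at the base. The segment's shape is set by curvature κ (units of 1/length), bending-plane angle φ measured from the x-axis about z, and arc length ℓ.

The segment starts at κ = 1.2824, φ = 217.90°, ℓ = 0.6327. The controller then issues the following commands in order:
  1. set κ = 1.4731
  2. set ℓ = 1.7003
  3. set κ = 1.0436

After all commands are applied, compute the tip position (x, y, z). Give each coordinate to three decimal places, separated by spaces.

initial: κ=1.2824, φ=217.90°, ℓ=0.6327
cmd 1: set κ=1.4731 → (κ,φ,ℓ)=(1.4731,217.90°,0.6327) → tip=(-0.2163,-0.1684,0.5450)
cmd 2: set ℓ=1.7003 → (κ,φ,ℓ)=(1.4731,217.90°,1.7003) → tip=(-0.9663,-0.7523,0.4037)
cmd 3: set κ=1.0436 → (κ,φ,ℓ)=(1.0436,217.90°,1.7003) → tip=(-0.9090,-0.7077,0.9384)

-0.909 -0.708 0.938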